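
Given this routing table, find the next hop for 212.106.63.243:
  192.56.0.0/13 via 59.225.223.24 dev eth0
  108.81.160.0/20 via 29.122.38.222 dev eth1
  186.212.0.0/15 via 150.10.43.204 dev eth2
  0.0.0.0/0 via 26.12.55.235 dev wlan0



Longest prefix match for 212.106.63.243:
  /13 192.56.0.0: no
  /20 108.81.160.0: no
  /15 186.212.0.0: no
  /0 0.0.0.0: MATCH
Selected: next-hop 26.12.55.235 via wlan0 (matched /0)


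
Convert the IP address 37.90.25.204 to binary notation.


37 = 00100101
90 = 01011010
25 = 00011001
204 = 11001100
Binary: 00100101.01011010.00011001.11001100


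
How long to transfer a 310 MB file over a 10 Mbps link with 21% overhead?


Effective throughput = 10 * (1 - 21/100) = 7.9 Mbps
File size in Mb = 310 * 8 = 2480 Mb
Time = 2480 / 7.9
Time = 313.9241 seconds


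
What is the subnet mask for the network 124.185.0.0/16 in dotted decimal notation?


/16 means 16 network bits, 16 host bits
Binary: 11111111111111110000000000000000
Mask: 255.255.0.0


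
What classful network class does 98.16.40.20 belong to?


First octet: 98
Binary: 01100010
0xxxxxxx -> Class A (1-126)
Class A, default mask 255.0.0.0 (/8)


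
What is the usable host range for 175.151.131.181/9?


Network: 175.128.0.0
Broadcast: 175.255.255.255
First usable = network + 1
Last usable = broadcast - 1
Range: 175.128.0.1 to 175.255.255.254


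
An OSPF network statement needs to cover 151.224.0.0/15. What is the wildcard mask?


Subnet mask: 255.254.0.0
Wildcard = 255.255.255.255 - subnet mask
255 - 255 = 0
255 - 254 = 1
255 - 0 = 255
255 - 0 = 255
Wildcard: 0.1.255.255


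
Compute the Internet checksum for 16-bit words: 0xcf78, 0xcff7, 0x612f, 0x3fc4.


Sum all words (with carry folding):
+ 0xcf78 = 0xcf78
+ 0xcff7 = 0x9f70
+ 0x612f = 0x00a0
+ 0x3fc4 = 0x4064
One's complement: ~0x4064
Checksum = 0xbf9b


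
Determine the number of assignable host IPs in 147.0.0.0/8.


Host bits = 32 - 8 = 24
Total addresses = 2^24 = 16777216
Usable = total - 2 (network and broadcast)
Usable hosts: 16777214


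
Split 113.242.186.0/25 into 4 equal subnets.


New prefix = 25 + 2 = 27
Each subnet has 32 addresses
  113.242.186.0/27
  113.242.186.32/27
  113.242.186.64/27
  113.242.186.96/27
Subnets: 113.242.186.0/27, 113.242.186.32/27, 113.242.186.64/27, 113.242.186.96/27


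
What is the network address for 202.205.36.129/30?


IP:   11001010.11001101.00100100.10000001
Mask: 11111111.11111111.11111111.11111100
AND operation:
Net:  11001010.11001101.00100100.10000000
Network: 202.205.36.128/30


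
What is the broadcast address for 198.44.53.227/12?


Network: 198.32.0.0/12
Host bits = 20
Set all host bits to 1:
Broadcast: 198.47.255.255


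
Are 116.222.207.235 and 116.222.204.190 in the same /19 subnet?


Mask: 255.255.224.0
116.222.207.235 AND mask = 116.222.192.0
116.222.204.190 AND mask = 116.222.192.0
Yes, same subnet (116.222.192.0)


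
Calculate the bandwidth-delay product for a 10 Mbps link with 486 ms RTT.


BDP = bandwidth * RTT
= 10 Mbps * 486 ms
= 10 * 1e6 * 486 / 1000 bits
= 4860000 bits
= 607500 bytes
= 593.2617 KB
BDP = 4860000 bits (607500 bytes)


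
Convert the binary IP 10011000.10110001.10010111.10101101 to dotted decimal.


10011000 = 152
10110001 = 177
10010111 = 151
10101101 = 173
IP: 152.177.151.173


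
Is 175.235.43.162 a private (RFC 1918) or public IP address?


RFC 1918 private ranges:
  10.0.0.0/8 (10.0.0.0 - 10.255.255.255)
  172.16.0.0/12 (172.16.0.0 - 172.31.255.255)
  192.168.0.0/16 (192.168.0.0 - 192.168.255.255)
Public (not in any RFC 1918 range)


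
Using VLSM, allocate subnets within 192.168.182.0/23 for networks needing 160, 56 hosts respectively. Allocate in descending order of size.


160 hosts -> /24 (254 usable): 192.168.182.0/24
56 hosts -> /26 (62 usable): 192.168.183.0/26
Allocation: 192.168.182.0/24 (160 hosts, 254 usable); 192.168.183.0/26 (56 hosts, 62 usable)


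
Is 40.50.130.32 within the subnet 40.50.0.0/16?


Subnet network: 40.50.0.0
Test IP AND mask: 40.50.0.0
Yes, 40.50.130.32 is in 40.50.0.0/16


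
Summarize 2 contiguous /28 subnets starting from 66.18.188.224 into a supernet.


Original prefix: /28
Number of subnets: 2 = 2^1
New prefix = 28 - 1 = 27
Supernet: 66.18.188.224/27


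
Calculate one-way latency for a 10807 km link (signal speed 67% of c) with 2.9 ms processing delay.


Speed = 0.67 * 3e5 km/s = 201000 km/s
Propagation delay = 10807 / 201000 = 0.0538 s = 53.7662 ms
Processing delay = 2.9 ms
Total one-way latency = 56.6662 ms


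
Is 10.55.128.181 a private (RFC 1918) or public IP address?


RFC 1918 private ranges:
  10.0.0.0/8 (10.0.0.0 - 10.255.255.255)
  172.16.0.0/12 (172.16.0.0 - 172.31.255.255)
  192.168.0.0/16 (192.168.0.0 - 192.168.255.255)
Private (in 10.0.0.0/8)


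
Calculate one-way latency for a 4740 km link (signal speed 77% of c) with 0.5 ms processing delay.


Speed = 0.77 * 3e5 km/s = 231000 km/s
Propagation delay = 4740 / 231000 = 0.0205 s = 20.5195 ms
Processing delay = 0.5 ms
Total one-way latency = 21.0195 ms


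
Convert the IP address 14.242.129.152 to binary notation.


14 = 00001110
242 = 11110010
129 = 10000001
152 = 10011000
Binary: 00001110.11110010.10000001.10011000


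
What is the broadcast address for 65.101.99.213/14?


Network: 65.100.0.0/14
Host bits = 18
Set all host bits to 1:
Broadcast: 65.103.255.255


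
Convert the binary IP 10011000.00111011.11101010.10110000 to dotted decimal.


10011000 = 152
00111011 = 59
11101010 = 234
10110000 = 176
IP: 152.59.234.176


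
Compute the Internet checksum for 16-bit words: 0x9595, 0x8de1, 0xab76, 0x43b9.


Sum all words (with carry folding):
+ 0x9595 = 0x9595
+ 0x8de1 = 0x2377
+ 0xab76 = 0xceed
+ 0x43b9 = 0x12a7
One's complement: ~0x12a7
Checksum = 0xed58


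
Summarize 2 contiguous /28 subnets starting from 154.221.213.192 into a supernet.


Original prefix: /28
Number of subnets: 2 = 2^1
New prefix = 28 - 1 = 27
Supernet: 154.221.213.192/27


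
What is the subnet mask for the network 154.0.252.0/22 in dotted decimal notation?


/22 means 22 network bits, 10 host bits
Binary: 11111111111111111111110000000000
Mask: 255.255.252.0


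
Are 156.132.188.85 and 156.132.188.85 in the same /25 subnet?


Mask: 255.255.255.128
156.132.188.85 AND mask = 156.132.188.0
156.132.188.85 AND mask = 156.132.188.0
Yes, same subnet (156.132.188.0)


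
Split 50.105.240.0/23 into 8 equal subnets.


New prefix = 23 + 3 = 26
Each subnet has 64 addresses
  50.105.240.0/26
  50.105.240.64/26
  50.105.240.128/26
  50.105.240.192/26
  50.105.241.0/26
  50.105.241.64/26
  50.105.241.128/26
  50.105.241.192/26
Subnets: 50.105.240.0/26, 50.105.240.64/26, 50.105.240.128/26, 50.105.240.192/26, 50.105.241.0/26, 50.105.241.64/26, 50.105.241.128/26, 50.105.241.192/26


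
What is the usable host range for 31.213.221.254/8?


Network: 31.0.0.0
Broadcast: 31.255.255.255
First usable = network + 1
Last usable = broadcast - 1
Range: 31.0.0.1 to 31.255.255.254


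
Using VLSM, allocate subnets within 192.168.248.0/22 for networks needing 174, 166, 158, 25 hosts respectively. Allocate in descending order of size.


174 hosts -> /24 (254 usable): 192.168.248.0/24
166 hosts -> /24 (254 usable): 192.168.249.0/24
158 hosts -> /24 (254 usable): 192.168.250.0/24
25 hosts -> /27 (30 usable): 192.168.251.0/27
Allocation: 192.168.248.0/24 (174 hosts, 254 usable); 192.168.249.0/24 (166 hosts, 254 usable); 192.168.250.0/24 (158 hosts, 254 usable); 192.168.251.0/27 (25 hosts, 30 usable)


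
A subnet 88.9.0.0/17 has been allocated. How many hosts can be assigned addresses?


Host bits = 32 - 17 = 15
Total addresses = 2^15 = 32768
Usable = total - 2 (network and broadcast)
Usable hosts: 32766


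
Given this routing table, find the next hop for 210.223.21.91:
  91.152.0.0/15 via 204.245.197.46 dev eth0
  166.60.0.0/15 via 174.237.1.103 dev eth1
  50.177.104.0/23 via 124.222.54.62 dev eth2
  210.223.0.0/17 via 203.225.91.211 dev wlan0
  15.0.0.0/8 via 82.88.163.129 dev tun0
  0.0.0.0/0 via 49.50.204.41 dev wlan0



Longest prefix match for 210.223.21.91:
  /15 91.152.0.0: no
  /15 166.60.0.0: no
  /23 50.177.104.0: no
  /17 210.223.0.0: MATCH
  /8 15.0.0.0: no
  /0 0.0.0.0: MATCH
Selected: next-hop 203.225.91.211 via wlan0 (matched /17)


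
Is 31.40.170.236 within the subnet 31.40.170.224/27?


Subnet network: 31.40.170.224
Test IP AND mask: 31.40.170.224
Yes, 31.40.170.236 is in 31.40.170.224/27


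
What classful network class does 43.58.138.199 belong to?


First octet: 43
Binary: 00101011
0xxxxxxx -> Class A (1-126)
Class A, default mask 255.0.0.0 (/8)


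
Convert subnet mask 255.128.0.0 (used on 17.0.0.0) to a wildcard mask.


Subnet mask: 255.128.0.0
Wildcard = 255.255.255.255 - subnet mask
255 - 255 = 0
255 - 128 = 127
255 - 0 = 255
255 - 0 = 255
Wildcard: 0.127.255.255


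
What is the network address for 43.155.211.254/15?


IP:   00101011.10011011.11010011.11111110
Mask: 11111111.11111110.00000000.00000000
AND operation:
Net:  00101011.10011010.00000000.00000000
Network: 43.154.0.0/15


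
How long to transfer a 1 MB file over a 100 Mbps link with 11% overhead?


Effective throughput = 100 * (1 - 11/100) = 89 Mbps
File size in Mb = 1 * 8 = 8 Mb
Time = 8 / 89
Time = 0.0899 seconds


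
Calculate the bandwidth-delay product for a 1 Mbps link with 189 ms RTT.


BDP = bandwidth * RTT
= 1 Mbps * 189 ms
= 1 * 1e6 * 189 / 1000 bits
= 189000 bits
= 23625 bytes
= 23.0713 KB
BDP = 189000 bits (23625 bytes)


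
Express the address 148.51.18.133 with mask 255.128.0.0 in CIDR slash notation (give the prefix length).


Binary: 11111111.10000000.00000000.00000000
Count leading 1s
Prefix: /9


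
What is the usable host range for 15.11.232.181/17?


Network: 15.11.128.0
Broadcast: 15.11.255.255
First usable = network + 1
Last usable = broadcast - 1
Range: 15.11.128.1 to 15.11.255.254


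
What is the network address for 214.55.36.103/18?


IP:   11010110.00110111.00100100.01100111
Mask: 11111111.11111111.11000000.00000000
AND operation:
Net:  11010110.00110111.00000000.00000000
Network: 214.55.0.0/18


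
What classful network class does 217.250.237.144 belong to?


First octet: 217
Binary: 11011001
110xxxxx -> Class C (192-223)
Class C, default mask 255.255.255.0 (/24)


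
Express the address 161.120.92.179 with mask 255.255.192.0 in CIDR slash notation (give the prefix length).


Binary: 11111111.11111111.11000000.00000000
Count leading 1s
Prefix: /18


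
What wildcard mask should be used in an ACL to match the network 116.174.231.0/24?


Subnet mask: 255.255.255.0
Wildcard = 255.255.255.255 - subnet mask
255 - 255 = 0
255 - 255 = 0
255 - 255 = 0
255 - 0 = 255
Wildcard: 0.0.0.255


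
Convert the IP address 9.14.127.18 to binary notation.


9 = 00001001
14 = 00001110
127 = 01111111
18 = 00010010
Binary: 00001001.00001110.01111111.00010010


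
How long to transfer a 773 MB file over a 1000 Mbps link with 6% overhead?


Effective throughput = 1000 * (1 - 6/100) = 940 Mbps
File size in Mb = 773 * 8 = 6184 Mb
Time = 6184 / 940
Time = 6.5787 seconds


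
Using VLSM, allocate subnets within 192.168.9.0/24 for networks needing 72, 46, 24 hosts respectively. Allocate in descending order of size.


72 hosts -> /25 (126 usable): 192.168.9.0/25
46 hosts -> /26 (62 usable): 192.168.9.128/26
24 hosts -> /27 (30 usable): 192.168.9.192/27
Allocation: 192.168.9.0/25 (72 hosts, 126 usable); 192.168.9.128/26 (46 hosts, 62 usable); 192.168.9.192/27 (24 hosts, 30 usable)


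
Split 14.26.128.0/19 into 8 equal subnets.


New prefix = 19 + 3 = 22
Each subnet has 1024 addresses
  14.26.128.0/22
  14.26.132.0/22
  14.26.136.0/22
  14.26.140.0/22
  14.26.144.0/22
  14.26.148.0/22
  14.26.152.0/22
  14.26.156.0/22
Subnets: 14.26.128.0/22, 14.26.132.0/22, 14.26.136.0/22, 14.26.140.0/22, 14.26.144.0/22, 14.26.148.0/22, 14.26.152.0/22, 14.26.156.0/22


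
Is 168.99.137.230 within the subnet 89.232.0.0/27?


Subnet network: 89.232.0.0
Test IP AND mask: 168.99.137.224
No, 168.99.137.230 is not in 89.232.0.0/27


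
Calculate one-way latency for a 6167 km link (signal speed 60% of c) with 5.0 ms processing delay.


Speed = 0.6 * 3e5 km/s = 180000 km/s
Propagation delay = 6167 / 180000 = 0.0343 s = 34.2611 ms
Processing delay = 5.0 ms
Total one-way latency = 39.2611 ms


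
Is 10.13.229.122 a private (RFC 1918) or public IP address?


RFC 1918 private ranges:
  10.0.0.0/8 (10.0.0.0 - 10.255.255.255)
  172.16.0.0/12 (172.16.0.0 - 172.31.255.255)
  192.168.0.0/16 (192.168.0.0 - 192.168.255.255)
Private (in 10.0.0.0/8)


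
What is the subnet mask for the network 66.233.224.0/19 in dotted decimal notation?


/19 means 19 network bits, 13 host bits
Binary: 11111111111111111110000000000000
Mask: 255.255.224.0


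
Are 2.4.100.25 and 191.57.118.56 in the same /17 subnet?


Mask: 255.255.128.0
2.4.100.25 AND mask = 2.4.0.0
191.57.118.56 AND mask = 191.57.0.0
No, different subnets (2.4.0.0 vs 191.57.0.0)


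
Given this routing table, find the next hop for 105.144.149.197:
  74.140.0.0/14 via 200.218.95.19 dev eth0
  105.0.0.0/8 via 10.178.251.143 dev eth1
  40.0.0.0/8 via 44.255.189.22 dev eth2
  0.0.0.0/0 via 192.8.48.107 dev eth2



Longest prefix match for 105.144.149.197:
  /14 74.140.0.0: no
  /8 105.0.0.0: MATCH
  /8 40.0.0.0: no
  /0 0.0.0.0: MATCH
Selected: next-hop 10.178.251.143 via eth1 (matched /8)


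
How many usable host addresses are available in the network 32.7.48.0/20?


Host bits = 32 - 20 = 12
Total addresses = 2^12 = 4096
Usable = total - 2 (network and broadcast)
Usable hosts: 4094


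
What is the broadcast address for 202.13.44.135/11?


Network: 202.0.0.0/11
Host bits = 21
Set all host bits to 1:
Broadcast: 202.31.255.255


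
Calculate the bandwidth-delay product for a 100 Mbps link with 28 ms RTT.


BDP = bandwidth * RTT
= 100 Mbps * 28 ms
= 100 * 1e6 * 28 / 1000 bits
= 2800000 bits
= 350000 bytes
= 341.7969 KB
BDP = 2800000 bits (350000 bytes)


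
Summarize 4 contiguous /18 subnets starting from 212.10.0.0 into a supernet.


Original prefix: /18
Number of subnets: 4 = 2^2
New prefix = 18 - 2 = 16
Supernet: 212.10.0.0/16


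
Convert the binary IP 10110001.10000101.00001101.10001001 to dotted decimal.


10110001 = 177
10000101 = 133
00001101 = 13
10001001 = 137
IP: 177.133.13.137


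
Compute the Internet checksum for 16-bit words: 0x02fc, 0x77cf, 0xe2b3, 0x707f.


Sum all words (with carry folding):
+ 0x02fc = 0x02fc
+ 0x77cf = 0x7acb
+ 0xe2b3 = 0x5d7f
+ 0x707f = 0xcdfe
One's complement: ~0xcdfe
Checksum = 0x3201


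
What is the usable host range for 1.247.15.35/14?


Network: 1.244.0.0
Broadcast: 1.247.255.255
First usable = network + 1
Last usable = broadcast - 1
Range: 1.244.0.1 to 1.247.255.254


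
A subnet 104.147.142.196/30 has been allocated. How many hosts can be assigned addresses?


Host bits = 32 - 30 = 2
Total addresses = 2^2 = 4
Usable = total - 2 (network and broadcast)
Usable hosts: 2


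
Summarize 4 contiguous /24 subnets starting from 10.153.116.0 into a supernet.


Original prefix: /24
Number of subnets: 4 = 2^2
New prefix = 24 - 2 = 22
Supernet: 10.153.116.0/22


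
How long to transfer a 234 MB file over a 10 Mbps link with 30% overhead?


Effective throughput = 10 * (1 - 30/100) = 7 Mbps
File size in Mb = 234 * 8 = 1872 Mb
Time = 1872 / 7
Time = 267.4286 seconds


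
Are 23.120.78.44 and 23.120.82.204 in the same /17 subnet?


Mask: 255.255.128.0
23.120.78.44 AND mask = 23.120.0.0
23.120.82.204 AND mask = 23.120.0.0
Yes, same subnet (23.120.0.0)


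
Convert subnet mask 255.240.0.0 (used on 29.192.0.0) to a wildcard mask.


Subnet mask: 255.240.0.0
Wildcard = 255.255.255.255 - subnet mask
255 - 255 = 0
255 - 240 = 15
255 - 0 = 255
255 - 0 = 255
Wildcard: 0.15.255.255


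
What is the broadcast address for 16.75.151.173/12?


Network: 16.64.0.0/12
Host bits = 20
Set all host bits to 1:
Broadcast: 16.79.255.255


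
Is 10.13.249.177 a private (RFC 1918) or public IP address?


RFC 1918 private ranges:
  10.0.0.0/8 (10.0.0.0 - 10.255.255.255)
  172.16.0.0/12 (172.16.0.0 - 172.31.255.255)
  192.168.0.0/16 (192.168.0.0 - 192.168.255.255)
Private (in 10.0.0.0/8)


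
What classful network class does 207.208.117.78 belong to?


First octet: 207
Binary: 11001111
110xxxxx -> Class C (192-223)
Class C, default mask 255.255.255.0 (/24)


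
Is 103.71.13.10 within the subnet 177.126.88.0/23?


Subnet network: 177.126.88.0
Test IP AND mask: 103.71.12.0
No, 103.71.13.10 is not in 177.126.88.0/23


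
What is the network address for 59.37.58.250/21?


IP:   00111011.00100101.00111010.11111010
Mask: 11111111.11111111.11111000.00000000
AND operation:
Net:  00111011.00100101.00111000.00000000
Network: 59.37.56.0/21


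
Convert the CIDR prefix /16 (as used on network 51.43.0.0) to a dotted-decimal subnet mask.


/16 means 16 network bits, 16 host bits
Binary: 11111111111111110000000000000000
Mask: 255.255.0.0


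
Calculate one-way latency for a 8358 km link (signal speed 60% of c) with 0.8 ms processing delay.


Speed = 0.6 * 3e5 km/s = 180000 km/s
Propagation delay = 8358 / 180000 = 0.0464 s = 46.4333 ms
Processing delay = 0.8 ms
Total one-way latency = 47.2333 ms


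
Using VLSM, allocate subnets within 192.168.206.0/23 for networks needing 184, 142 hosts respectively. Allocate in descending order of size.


184 hosts -> /24 (254 usable): 192.168.206.0/24
142 hosts -> /24 (254 usable): 192.168.207.0/24
Allocation: 192.168.206.0/24 (184 hosts, 254 usable); 192.168.207.0/24 (142 hosts, 254 usable)


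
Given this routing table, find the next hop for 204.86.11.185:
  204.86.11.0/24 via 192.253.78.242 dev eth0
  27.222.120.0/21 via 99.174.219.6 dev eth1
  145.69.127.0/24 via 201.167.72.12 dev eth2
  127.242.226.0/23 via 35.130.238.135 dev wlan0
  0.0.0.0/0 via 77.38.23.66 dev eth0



Longest prefix match for 204.86.11.185:
  /24 204.86.11.0: MATCH
  /21 27.222.120.0: no
  /24 145.69.127.0: no
  /23 127.242.226.0: no
  /0 0.0.0.0: MATCH
Selected: next-hop 192.253.78.242 via eth0 (matched /24)


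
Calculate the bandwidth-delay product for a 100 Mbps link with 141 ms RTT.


BDP = bandwidth * RTT
= 100 Mbps * 141 ms
= 100 * 1e6 * 141 / 1000 bits
= 14100000 bits
= 1762500 bytes
= 1721.1914 KB
BDP = 14100000 bits (1762500 bytes)


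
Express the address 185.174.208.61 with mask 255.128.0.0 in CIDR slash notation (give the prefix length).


Binary: 11111111.10000000.00000000.00000000
Count leading 1s
Prefix: /9


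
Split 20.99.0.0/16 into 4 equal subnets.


New prefix = 16 + 2 = 18
Each subnet has 16384 addresses
  20.99.0.0/18
  20.99.64.0/18
  20.99.128.0/18
  20.99.192.0/18
Subnets: 20.99.0.0/18, 20.99.64.0/18, 20.99.128.0/18, 20.99.192.0/18


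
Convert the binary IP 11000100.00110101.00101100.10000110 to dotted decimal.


11000100 = 196
00110101 = 53
00101100 = 44
10000110 = 134
IP: 196.53.44.134


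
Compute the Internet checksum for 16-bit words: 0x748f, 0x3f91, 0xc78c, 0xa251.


Sum all words (with carry folding):
+ 0x748f = 0x748f
+ 0x3f91 = 0xb420
+ 0xc78c = 0x7bad
+ 0xa251 = 0x1dff
One's complement: ~0x1dff
Checksum = 0xe200


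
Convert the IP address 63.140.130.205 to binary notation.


63 = 00111111
140 = 10001100
130 = 10000010
205 = 11001101
Binary: 00111111.10001100.10000010.11001101


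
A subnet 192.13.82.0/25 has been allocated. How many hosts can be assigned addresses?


Host bits = 32 - 25 = 7
Total addresses = 2^7 = 128
Usable = total - 2 (network and broadcast)
Usable hosts: 126


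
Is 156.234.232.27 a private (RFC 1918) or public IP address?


RFC 1918 private ranges:
  10.0.0.0/8 (10.0.0.0 - 10.255.255.255)
  172.16.0.0/12 (172.16.0.0 - 172.31.255.255)
  192.168.0.0/16 (192.168.0.0 - 192.168.255.255)
Public (not in any RFC 1918 range)


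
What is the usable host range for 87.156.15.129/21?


Network: 87.156.8.0
Broadcast: 87.156.15.255
First usable = network + 1
Last usable = broadcast - 1
Range: 87.156.8.1 to 87.156.15.254


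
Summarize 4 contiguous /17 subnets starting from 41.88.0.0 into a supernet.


Original prefix: /17
Number of subnets: 4 = 2^2
New prefix = 17 - 2 = 15
Supernet: 41.88.0.0/15


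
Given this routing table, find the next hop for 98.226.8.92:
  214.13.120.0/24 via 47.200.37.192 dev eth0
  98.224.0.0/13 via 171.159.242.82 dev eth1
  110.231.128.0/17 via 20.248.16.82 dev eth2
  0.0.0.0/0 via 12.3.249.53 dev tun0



Longest prefix match for 98.226.8.92:
  /24 214.13.120.0: no
  /13 98.224.0.0: MATCH
  /17 110.231.128.0: no
  /0 0.0.0.0: MATCH
Selected: next-hop 171.159.242.82 via eth1 (matched /13)


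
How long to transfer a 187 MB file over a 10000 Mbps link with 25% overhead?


Effective throughput = 10000 * (1 - 25/100) = 7500 Mbps
File size in Mb = 187 * 8 = 1496 Mb
Time = 1496 / 7500
Time = 0.1995 seconds


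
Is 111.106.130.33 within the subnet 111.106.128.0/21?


Subnet network: 111.106.128.0
Test IP AND mask: 111.106.128.0
Yes, 111.106.130.33 is in 111.106.128.0/21


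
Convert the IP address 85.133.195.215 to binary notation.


85 = 01010101
133 = 10000101
195 = 11000011
215 = 11010111
Binary: 01010101.10000101.11000011.11010111


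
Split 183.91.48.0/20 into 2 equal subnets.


New prefix = 20 + 1 = 21
Each subnet has 2048 addresses
  183.91.48.0/21
  183.91.56.0/21
Subnets: 183.91.48.0/21, 183.91.56.0/21


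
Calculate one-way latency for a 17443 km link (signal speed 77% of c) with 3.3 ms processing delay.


Speed = 0.77 * 3e5 km/s = 231000 km/s
Propagation delay = 17443 / 231000 = 0.0755 s = 75.5108 ms
Processing delay = 3.3 ms
Total one-way latency = 78.8108 ms


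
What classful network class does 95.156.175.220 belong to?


First octet: 95
Binary: 01011111
0xxxxxxx -> Class A (1-126)
Class A, default mask 255.0.0.0 (/8)


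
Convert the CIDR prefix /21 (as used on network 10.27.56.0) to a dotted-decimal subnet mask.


/21 means 21 network bits, 11 host bits
Binary: 11111111111111111111100000000000
Mask: 255.255.248.0


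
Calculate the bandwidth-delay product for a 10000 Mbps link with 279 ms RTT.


BDP = bandwidth * RTT
= 10000 Mbps * 279 ms
= 10000 * 1e6 * 279 / 1000 bits
= 2790000000 bits
= 348750000 bytes
= 340576.1719 KB
BDP = 2790000000 bits (348750000 bytes)


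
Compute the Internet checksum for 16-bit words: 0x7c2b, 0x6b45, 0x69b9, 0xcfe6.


Sum all words (with carry folding):
+ 0x7c2b = 0x7c2b
+ 0x6b45 = 0xe770
+ 0x69b9 = 0x512a
+ 0xcfe6 = 0x2111
One's complement: ~0x2111
Checksum = 0xdeee


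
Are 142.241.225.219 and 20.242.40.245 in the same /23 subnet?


Mask: 255.255.254.0
142.241.225.219 AND mask = 142.241.224.0
20.242.40.245 AND mask = 20.242.40.0
No, different subnets (142.241.224.0 vs 20.242.40.0)


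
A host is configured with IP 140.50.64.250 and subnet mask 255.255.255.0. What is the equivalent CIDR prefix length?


Binary: 11111111.11111111.11111111.00000000
Count leading 1s
Prefix: /24


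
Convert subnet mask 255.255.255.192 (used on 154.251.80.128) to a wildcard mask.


Subnet mask: 255.255.255.192
Wildcard = 255.255.255.255 - subnet mask
255 - 255 = 0
255 - 255 = 0
255 - 255 = 0
255 - 192 = 63
Wildcard: 0.0.0.63


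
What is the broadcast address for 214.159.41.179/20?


Network: 214.159.32.0/20
Host bits = 12
Set all host bits to 1:
Broadcast: 214.159.47.255


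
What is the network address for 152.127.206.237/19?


IP:   10011000.01111111.11001110.11101101
Mask: 11111111.11111111.11100000.00000000
AND operation:
Net:  10011000.01111111.11000000.00000000
Network: 152.127.192.0/19


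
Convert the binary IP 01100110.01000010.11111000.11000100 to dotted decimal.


01100110 = 102
01000010 = 66
11111000 = 248
11000100 = 196
IP: 102.66.248.196


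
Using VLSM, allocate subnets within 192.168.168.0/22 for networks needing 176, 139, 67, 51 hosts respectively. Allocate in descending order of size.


176 hosts -> /24 (254 usable): 192.168.168.0/24
139 hosts -> /24 (254 usable): 192.168.169.0/24
67 hosts -> /25 (126 usable): 192.168.170.0/25
51 hosts -> /26 (62 usable): 192.168.170.128/26
Allocation: 192.168.168.0/24 (176 hosts, 254 usable); 192.168.169.0/24 (139 hosts, 254 usable); 192.168.170.0/25 (67 hosts, 126 usable); 192.168.170.128/26 (51 hosts, 62 usable)


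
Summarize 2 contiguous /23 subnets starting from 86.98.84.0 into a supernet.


Original prefix: /23
Number of subnets: 2 = 2^1
New prefix = 23 - 1 = 22
Supernet: 86.98.84.0/22


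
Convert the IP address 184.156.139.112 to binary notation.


184 = 10111000
156 = 10011100
139 = 10001011
112 = 01110000
Binary: 10111000.10011100.10001011.01110000


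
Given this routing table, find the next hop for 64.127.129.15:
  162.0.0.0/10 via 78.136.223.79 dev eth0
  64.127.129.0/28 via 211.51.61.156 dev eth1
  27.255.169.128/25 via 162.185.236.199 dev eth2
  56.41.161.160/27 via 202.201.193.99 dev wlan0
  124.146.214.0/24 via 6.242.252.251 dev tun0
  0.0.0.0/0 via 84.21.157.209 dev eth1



Longest prefix match for 64.127.129.15:
  /10 162.0.0.0: no
  /28 64.127.129.0: MATCH
  /25 27.255.169.128: no
  /27 56.41.161.160: no
  /24 124.146.214.0: no
  /0 0.0.0.0: MATCH
Selected: next-hop 211.51.61.156 via eth1 (matched /28)


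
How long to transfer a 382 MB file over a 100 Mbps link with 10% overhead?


Effective throughput = 100 * (1 - 10/100) = 90 Mbps
File size in Mb = 382 * 8 = 3056 Mb
Time = 3056 / 90
Time = 33.9556 seconds


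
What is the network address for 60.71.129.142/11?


IP:   00111100.01000111.10000001.10001110
Mask: 11111111.11100000.00000000.00000000
AND operation:
Net:  00111100.01000000.00000000.00000000
Network: 60.64.0.0/11


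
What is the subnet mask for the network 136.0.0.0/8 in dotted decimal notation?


/8 means 8 network bits, 24 host bits
Binary: 11111111000000000000000000000000
Mask: 255.0.0.0


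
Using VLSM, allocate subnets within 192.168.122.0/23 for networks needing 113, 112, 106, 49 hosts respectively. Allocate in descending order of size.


113 hosts -> /25 (126 usable): 192.168.122.0/25
112 hosts -> /25 (126 usable): 192.168.122.128/25
106 hosts -> /25 (126 usable): 192.168.123.0/25
49 hosts -> /26 (62 usable): 192.168.123.128/26
Allocation: 192.168.122.0/25 (113 hosts, 126 usable); 192.168.122.128/25 (112 hosts, 126 usable); 192.168.123.0/25 (106 hosts, 126 usable); 192.168.123.128/26 (49 hosts, 62 usable)


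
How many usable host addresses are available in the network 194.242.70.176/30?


Host bits = 32 - 30 = 2
Total addresses = 2^2 = 4
Usable = total - 2 (network and broadcast)
Usable hosts: 2


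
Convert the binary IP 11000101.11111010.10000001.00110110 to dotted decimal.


11000101 = 197
11111010 = 250
10000001 = 129
00110110 = 54
IP: 197.250.129.54


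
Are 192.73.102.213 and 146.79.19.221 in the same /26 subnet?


Mask: 255.255.255.192
192.73.102.213 AND mask = 192.73.102.192
146.79.19.221 AND mask = 146.79.19.192
No, different subnets (192.73.102.192 vs 146.79.19.192)


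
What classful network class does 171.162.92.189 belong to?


First octet: 171
Binary: 10101011
10xxxxxx -> Class B (128-191)
Class B, default mask 255.255.0.0 (/16)


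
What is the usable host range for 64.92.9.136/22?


Network: 64.92.8.0
Broadcast: 64.92.11.255
First usable = network + 1
Last usable = broadcast - 1
Range: 64.92.8.1 to 64.92.11.254


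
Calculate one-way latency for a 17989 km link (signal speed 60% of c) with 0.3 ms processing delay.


Speed = 0.6 * 3e5 km/s = 180000 km/s
Propagation delay = 17989 / 180000 = 0.0999 s = 99.9389 ms
Processing delay = 0.3 ms
Total one-way latency = 100.2389 ms


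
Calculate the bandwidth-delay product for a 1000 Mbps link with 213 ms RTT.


BDP = bandwidth * RTT
= 1000 Mbps * 213 ms
= 1000 * 1e6 * 213 / 1000 bits
= 213000000 bits
= 26625000 bytes
= 26000.9766 KB
BDP = 213000000 bits (26625000 bytes)


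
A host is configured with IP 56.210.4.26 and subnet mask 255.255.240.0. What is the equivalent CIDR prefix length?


Binary: 11111111.11111111.11110000.00000000
Count leading 1s
Prefix: /20


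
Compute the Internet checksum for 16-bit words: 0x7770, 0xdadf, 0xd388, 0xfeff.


Sum all words (with carry folding):
+ 0x7770 = 0x7770
+ 0xdadf = 0x5250
+ 0xd388 = 0x25d9
+ 0xfeff = 0x24d9
One's complement: ~0x24d9
Checksum = 0xdb26


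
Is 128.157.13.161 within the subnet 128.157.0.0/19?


Subnet network: 128.157.0.0
Test IP AND mask: 128.157.0.0
Yes, 128.157.13.161 is in 128.157.0.0/19


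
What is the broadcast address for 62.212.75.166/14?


Network: 62.212.0.0/14
Host bits = 18
Set all host bits to 1:
Broadcast: 62.215.255.255


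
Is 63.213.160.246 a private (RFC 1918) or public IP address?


RFC 1918 private ranges:
  10.0.0.0/8 (10.0.0.0 - 10.255.255.255)
  172.16.0.0/12 (172.16.0.0 - 172.31.255.255)
  192.168.0.0/16 (192.168.0.0 - 192.168.255.255)
Public (not in any RFC 1918 range)


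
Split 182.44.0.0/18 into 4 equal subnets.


New prefix = 18 + 2 = 20
Each subnet has 4096 addresses
  182.44.0.0/20
  182.44.16.0/20
  182.44.32.0/20
  182.44.48.0/20
Subnets: 182.44.0.0/20, 182.44.16.0/20, 182.44.32.0/20, 182.44.48.0/20


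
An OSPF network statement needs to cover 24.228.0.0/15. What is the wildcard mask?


Subnet mask: 255.254.0.0
Wildcard = 255.255.255.255 - subnet mask
255 - 255 = 0
255 - 254 = 1
255 - 0 = 255
255 - 0 = 255
Wildcard: 0.1.255.255


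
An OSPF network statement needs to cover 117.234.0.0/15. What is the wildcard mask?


Subnet mask: 255.254.0.0
Wildcard = 255.255.255.255 - subnet mask
255 - 255 = 0
255 - 254 = 1
255 - 0 = 255
255 - 0 = 255
Wildcard: 0.1.255.255


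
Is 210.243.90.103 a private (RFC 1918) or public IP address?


RFC 1918 private ranges:
  10.0.0.0/8 (10.0.0.0 - 10.255.255.255)
  172.16.0.0/12 (172.16.0.0 - 172.31.255.255)
  192.168.0.0/16 (192.168.0.0 - 192.168.255.255)
Public (not in any RFC 1918 range)


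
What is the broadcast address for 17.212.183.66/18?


Network: 17.212.128.0/18
Host bits = 14
Set all host bits to 1:
Broadcast: 17.212.191.255


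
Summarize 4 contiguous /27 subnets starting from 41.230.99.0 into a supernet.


Original prefix: /27
Number of subnets: 4 = 2^2
New prefix = 27 - 2 = 25
Supernet: 41.230.99.0/25


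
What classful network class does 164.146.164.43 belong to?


First octet: 164
Binary: 10100100
10xxxxxx -> Class B (128-191)
Class B, default mask 255.255.0.0 (/16)


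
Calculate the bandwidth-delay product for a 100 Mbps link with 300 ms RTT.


BDP = bandwidth * RTT
= 100 Mbps * 300 ms
= 100 * 1e6 * 300 / 1000 bits
= 30000000 bits
= 3750000 bytes
= 3662.1094 KB
BDP = 30000000 bits (3750000 bytes)


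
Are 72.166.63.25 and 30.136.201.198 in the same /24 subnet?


Mask: 255.255.255.0
72.166.63.25 AND mask = 72.166.63.0
30.136.201.198 AND mask = 30.136.201.0
No, different subnets (72.166.63.0 vs 30.136.201.0)


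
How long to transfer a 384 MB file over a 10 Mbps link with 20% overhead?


Effective throughput = 10 * (1 - 20/100) = 8 Mbps
File size in Mb = 384 * 8 = 3072 Mb
Time = 3072 / 8
Time = 384 seconds


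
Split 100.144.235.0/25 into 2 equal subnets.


New prefix = 25 + 1 = 26
Each subnet has 64 addresses
  100.144.235.0/26
  100.144.235.64/26
Subnets: 100.144.235.0/26, 100.144.235.64/26


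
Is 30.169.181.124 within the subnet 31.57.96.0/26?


Subnet network: 31.57.96.0
Test IP AND mask: 30.169.181.64
No, 30.169.181.124 is not in 31.57.96.0/26


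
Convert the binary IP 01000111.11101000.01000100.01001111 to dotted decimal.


01000111 = 71
11101000 = 232
01000100 = 68
01001111 = 79
IP: 71.232.68.79


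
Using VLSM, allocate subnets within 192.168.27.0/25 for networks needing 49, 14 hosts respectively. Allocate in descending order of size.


49 hosts -> /26 (62 usable): 192.168.27.0/26
14 hosts -> /28 (14 usable): 192.168.27.64/28
Allocation: 192.168.27.0/26 (49 hosts, 62 usable); 192.168.27.64/28 (14 hosts, 14 usable)


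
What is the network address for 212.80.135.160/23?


IP:   11010100.01010000.10000111.10100000
Mask: 11111111.11111111.11111110.00000000
AND operation:
Net:  11010100.01010000.10000110.00000000
Network: 212.80.134.0/23


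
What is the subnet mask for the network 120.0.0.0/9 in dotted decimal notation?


/9 means 9 network bits, 23 host bits
Binary: 11111111100000000000000000000000
Mask: 255.128.0.0


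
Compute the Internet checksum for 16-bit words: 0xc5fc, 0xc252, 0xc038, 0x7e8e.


Sum all words (with carry folding):
+ 0xc5fc = 0xc5fc
+ 0xc252 = 0x884f
+ 0xc038 = 0x4888
+ 0x7e8e = 0xc716
One's complement: ~0xc716
Checksum = 0x38e9


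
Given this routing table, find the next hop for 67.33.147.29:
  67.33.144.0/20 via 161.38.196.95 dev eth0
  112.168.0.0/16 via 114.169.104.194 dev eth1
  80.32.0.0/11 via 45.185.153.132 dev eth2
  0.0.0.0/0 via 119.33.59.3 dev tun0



Longest prefix match for 67.33.147.29:
  /20 67.33.144.0: MATCH
  /16 112.168.0.0: no
  /11 80.32.0.0: no
  /0 0.0.0.0: MATCH
Selected: next-hop 161.38.196.95 via eth0 (matched /20)


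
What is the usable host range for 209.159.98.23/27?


Network: 209.159.98.0
Broadcast: 209.159.98.31
First usable = network + 1
Last usable = broadcast - 1
Range: 209.159.98.1 to 209.159.98.30


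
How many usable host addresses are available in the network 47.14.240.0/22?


Host bits = 32 - 22 = 10
Total addresses = 2^10 = 1024
Usable = total - 2 (network and broadcast)
Usable hosts: 1022


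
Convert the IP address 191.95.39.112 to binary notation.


191 = 10111111
95 = 01011111
39 = 00100111
112 = 01110000
Binary: 10111111.01011111.00100111.01110000


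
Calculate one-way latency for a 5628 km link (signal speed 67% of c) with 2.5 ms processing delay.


Speed = 0.67 * 3e5 km/s = 201000 km/s
Propagation delay = 5628 / 201000 = 0.028 s = 28 ms
Processing delay = 2.5 ms
Total one-way latency = 30.5 ms


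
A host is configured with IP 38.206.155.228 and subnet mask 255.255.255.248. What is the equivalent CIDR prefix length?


Binary: 11111111.11111111.11111111.11111000
Count leading 1s
Prefix: /29


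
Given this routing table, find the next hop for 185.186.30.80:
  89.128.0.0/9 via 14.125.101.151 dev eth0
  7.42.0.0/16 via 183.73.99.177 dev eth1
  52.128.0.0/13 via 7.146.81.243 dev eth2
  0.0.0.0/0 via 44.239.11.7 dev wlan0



Longest prefix match for 185.186.30.80:
  /9 89.128.0.0: no
  /16 7.42.0.0: no
  /13 52.128.0.0: no
  /0 0.0.0.0: MATCH
Selected: next-hop 44.239.11.7 via wlan0 (matched /0)


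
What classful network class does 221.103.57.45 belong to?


First octet: 221
Binary: 11011101
110xxxxx -> Class C (192-223)
Class C, default mask 255.255.255.0 (/24)


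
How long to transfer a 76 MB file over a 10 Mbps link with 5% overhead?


Effective throughput = 10 * (1 - 5/100) = 9.5 Mbps
File size in Mb = 76 * 8 = 608 Mb
Time = 608 / 9.5
Time = 64 seconds


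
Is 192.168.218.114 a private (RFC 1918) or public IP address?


RFC 1918 private ranges:
  10.0.0.0/8 (10.0.0.0 - 10.255.255.255)
  172.16.0.0/12 (172.16.0.0 - 172.31.255.255)
  192.168.0.0/16 (192.168.0.0 - 192.168.255.255)
Private (in 192.168.0.0/16)


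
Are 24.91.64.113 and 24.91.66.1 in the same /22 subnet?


Mask: 255.255.252.0
24.91.64.113 AND mask = 24.91.64.0
24.91.66.1 AND mask = 24.91.64.0
Yes, same subnet (24.91.64.0)


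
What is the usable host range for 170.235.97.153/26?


Network: 170.235.97.128
Broadcast: 170.235.97.191
First usable = network + 1
Last usable = broadcast - 1
Range: 170.235.97.129 to 170.235.97.190


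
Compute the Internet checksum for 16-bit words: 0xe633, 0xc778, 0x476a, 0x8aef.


Sum all words (with carry folding):
+ 0xe633 = 0xe633
+ 0xc778 = 0xadac
+ 0x476a = 0xf516
+ 0x8aef = 0x8006
One's complement: ~0x8006
Checksum = 0x7ff9


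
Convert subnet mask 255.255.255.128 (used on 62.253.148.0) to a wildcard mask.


Subnet mask: 255.255.255.128
Wildcard = 255.255.255.255 - subnet mask
255 - 255 = 0
255 - 255 = 0
255 - 255 = 0
255 - 128 = 127
Wildcard: 0.0.0.127


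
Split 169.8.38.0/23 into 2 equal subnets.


New prefix = 23 + 1 = 24
Each subnet has 256 addresses
  169.8.38.0/24
  169.8.39.0/24
Subnets: 169.8.38.0/24, 169.8.39.0/24


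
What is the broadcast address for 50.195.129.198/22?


Network: 50.195.128.0/22
Host bits = 10
Set all host bits to 1:
Broadcast: 50.195.131.255


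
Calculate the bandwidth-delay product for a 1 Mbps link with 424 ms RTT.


BDP = bandwidth * RTT
= 1 Mbps * 424 ms
= 1 * 1e6 * 424 / 1000 bits
= 424000 bits
= 53000 bytes
= 51.7578 KB
BDP = 424000 bits (53000 bytes)


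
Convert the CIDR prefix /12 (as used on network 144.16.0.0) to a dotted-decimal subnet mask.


/12 means 12 network bits, 20 host bits
Binary: 11111111111100000000000000000000
Mask: 255.240.0.0


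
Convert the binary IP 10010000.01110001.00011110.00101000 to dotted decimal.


10010000 = 144
01110001 = 113
00011110 = 30
00101000 = 40
IP: 144.113.30.40


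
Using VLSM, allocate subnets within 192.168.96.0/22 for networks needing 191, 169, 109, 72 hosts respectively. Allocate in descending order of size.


191 hosts -> /24 (254 usable): 192.168.96.0/24
169 hosts -> /24 (254 usable): 192.168.97.0/24
109 hosts -> /25 (126 usable): 192.168.98.0/25
72 hosts -> /25 (126 usable): 192.168.98.128/25
Allocation: 192.168.96.0/24 (191 hosts, 254 usable); 192.168.97.0/24 (169 hosts, 254 usable); 192.168.98.0/25 (109 hosts, 126 usable); 192.168.98.128/25 (72 hosts, 126 usable)


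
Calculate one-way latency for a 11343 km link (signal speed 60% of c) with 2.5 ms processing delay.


Speed = 0.6 * 3e5 km/s = 180000 km/s
Propagation delay = 11343 / 180000 = 0.063 s = 63.0167 ms
Processing delay = 2.5 ms
Total one-way latency = 65.5167 ms


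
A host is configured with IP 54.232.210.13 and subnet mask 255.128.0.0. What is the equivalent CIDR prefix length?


Binary: 11111111.10000000.00000000.00000000
Count leading 1s
Prefix: /9


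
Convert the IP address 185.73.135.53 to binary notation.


185 = 10111001
73 = 01001001
135 = 10000111
53 = 00110101
Binary: 10111001.01001001.10000111.00110101


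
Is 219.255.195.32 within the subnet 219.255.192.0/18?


Subnet network: 219.255.192.0
Test IP AND mask: 219.255.192.0
Yes, 219.255.195.32 is in 219.255.192.0/18


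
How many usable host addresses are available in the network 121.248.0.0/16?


Host bits = 32 - 16 = 16
Total addresses = 2^16 = 65536
Usable = total - 2 (network and broadcast)
Usable hosts: 65534


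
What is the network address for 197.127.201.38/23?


IP:   11000101.01111111.11001001.00100110
Mask: 11111111.11111111.11111110.00000000
AND operation:
Net:  11000101.01111111.11001000.00000000
Network: 197.127.200.0/23


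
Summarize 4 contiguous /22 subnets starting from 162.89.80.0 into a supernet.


Original prefix: /22
Number of subnets: 4 = 2^2
New prefix = 22 - 2 = 20
Supernet: 162.89.80.0/20


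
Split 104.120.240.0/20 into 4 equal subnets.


New prefix = 20 + 2 = 22
Each subnet has 1024 addresses
  104.120.240.0/22
  104.120.244.0/22
  104.120.248.0/22
  104.120.252.0/22
Subnets: 104.120.240.0/22, 104.120.244.0/22, 104.120.248.0/22, 104.120.252.0/22


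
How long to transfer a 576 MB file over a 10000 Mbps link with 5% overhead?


Effective throughput = 10000 * (1 - 5/100) = 9500 Mbps
File size in Mb = 576 * 8 = 4608 Mb
Time = 4608 / 9500
Time = 0.4851 seconds


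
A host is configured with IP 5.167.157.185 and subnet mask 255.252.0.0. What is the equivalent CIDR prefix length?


Binary: 11111111.11111100.00000000.00000000
Count leading 1s
Prefix: /14
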